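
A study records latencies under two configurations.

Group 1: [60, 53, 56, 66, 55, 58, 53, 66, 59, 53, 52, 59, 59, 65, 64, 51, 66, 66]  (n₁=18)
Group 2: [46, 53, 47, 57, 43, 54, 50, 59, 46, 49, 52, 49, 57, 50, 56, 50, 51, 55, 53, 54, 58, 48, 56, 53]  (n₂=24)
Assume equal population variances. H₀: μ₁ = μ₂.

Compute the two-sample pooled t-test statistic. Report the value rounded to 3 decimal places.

x̄₁=58.944, s₁=5.450, n₁=18
x̄₂=51.917, s₂=4.232, n₂=24
s_p² = [17·5.450² + 23·4.232²]/40 = 22.9194
SE = √(s_p²·(1/18+1/24)) = 1.4927
t = (58.944−51.917)/1.4927 = 4.7080
df = 40

test statistic = 4.708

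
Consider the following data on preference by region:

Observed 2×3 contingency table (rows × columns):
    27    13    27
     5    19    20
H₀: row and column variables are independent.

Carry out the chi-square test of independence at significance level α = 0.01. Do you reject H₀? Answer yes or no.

reject H₀: yes

Row totals [67, 44], col totals [32, 32, 47], n=111
χ² = (27−19.32)²/19.32 + (13−19.32)²/19.32 + (27−28.37)²/28.37 + (5−12.68)²/12.68 + (19−12.68)²/12.68 + (20−18.63)²/18.63 = 13.0888
df = 2
p-value (upper-tail) = 0.00144
At α=0.01: p < α → reject H₀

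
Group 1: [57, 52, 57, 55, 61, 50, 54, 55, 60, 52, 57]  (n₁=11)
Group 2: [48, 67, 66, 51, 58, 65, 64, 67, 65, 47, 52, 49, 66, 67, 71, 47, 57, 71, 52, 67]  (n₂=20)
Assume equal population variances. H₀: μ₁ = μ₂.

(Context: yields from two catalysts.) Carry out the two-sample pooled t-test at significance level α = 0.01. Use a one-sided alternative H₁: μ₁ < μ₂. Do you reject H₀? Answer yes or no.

x̄₁=55.455, s₁=3.387, n₁=11
x̄₂=59.850, s₂=8.586, n₂=20
s_p² = [10·3.387² + 19·8.586²]/29 = 52.2509
SE = √(s_p²·(1/11+1/20)) = 2.7134
t = (55.455−59.850)/2.7134 = -1.6199
df = 29
p-value (one-sided, H₁ less) = 0.05804
At α=0.01: p ≥ α → fail to reject H₀

reject H₀: no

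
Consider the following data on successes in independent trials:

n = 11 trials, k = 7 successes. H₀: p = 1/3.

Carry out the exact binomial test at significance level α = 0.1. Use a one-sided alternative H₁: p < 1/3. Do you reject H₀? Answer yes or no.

reject H₀: no

Exact binomial: n=11, k=7, p₀=1/3=0.3333
P(X≤7) from Σ C(n,i)·p₀^i·(1−p₀)^(n−i)
p-value (one-sided, H₁ less) = 0.99118
At α=0.1: p ≥ α → fail to reject H₀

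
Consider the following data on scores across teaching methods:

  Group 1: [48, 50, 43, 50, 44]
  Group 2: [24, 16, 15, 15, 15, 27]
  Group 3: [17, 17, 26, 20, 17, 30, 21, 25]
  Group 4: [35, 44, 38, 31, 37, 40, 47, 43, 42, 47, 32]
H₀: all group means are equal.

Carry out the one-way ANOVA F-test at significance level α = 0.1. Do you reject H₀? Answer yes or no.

Group means [47.00, 18.67, 21.62, 39.64], grand mean 31.867
SSB = Σnᵢ(x̄ᵢ−x̄)² = 3693.713; SSW = ΣΣ(x−x̄ᵢ)² = 665.754
MSB = 3693.713/3 = 1231.2376; MSW = 665.754/26 = 25.6059
F = MSB/MSW = 48.0841
df = (3, 26)
p-value (upper-tail) = 0.00000
At α=0.1: p < α → reject H₀

reject H₀: yes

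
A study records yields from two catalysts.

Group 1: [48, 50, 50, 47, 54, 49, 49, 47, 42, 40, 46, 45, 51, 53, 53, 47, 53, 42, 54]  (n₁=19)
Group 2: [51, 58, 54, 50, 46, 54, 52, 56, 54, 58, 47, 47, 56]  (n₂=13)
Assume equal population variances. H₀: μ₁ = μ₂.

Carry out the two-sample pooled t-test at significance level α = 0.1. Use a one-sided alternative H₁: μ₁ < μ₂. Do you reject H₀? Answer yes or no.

x̄₁=48.421, s₁=4.181, n₁=19
x̄₂=52.538, s₂=4.115, n₂=13
s_p² = [18·4.181² + 12·4.115²]/30 = 17.2621
SE = √(s_p²·(1/19+1/13)) = 1.4955
t = (48.421−52.538)/1.4955 = -2.7533
df = 30
p-value (one-sided, H₁ less) = 0.00496
At α=0.1: p < α → reject H₀

reject H₀: yes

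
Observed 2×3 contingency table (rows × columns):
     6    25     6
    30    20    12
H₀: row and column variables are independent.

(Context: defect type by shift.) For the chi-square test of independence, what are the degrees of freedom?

degrees of freedom = 2

df = (r−1)(c−1) = (2−1)·(3−1) = 2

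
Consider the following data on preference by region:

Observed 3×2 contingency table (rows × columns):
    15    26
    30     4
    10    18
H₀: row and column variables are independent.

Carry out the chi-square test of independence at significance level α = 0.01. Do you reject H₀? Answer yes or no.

Row totals [41, 34, 28], col totals [55, 48], n=103
χ² = (15−21.89)²/21.89 + (26−19.11)²/19.11 + (30−18.16)²/18.16 + (4−15.84)²/15.84 + (10−14.95)²/14.95 + (18−13.05)²/13.05 = 24.7579
df = 2
p-value (upper-tail) = 0.00000
At α=0.01: p < α → reject H₀

reject H₀: yes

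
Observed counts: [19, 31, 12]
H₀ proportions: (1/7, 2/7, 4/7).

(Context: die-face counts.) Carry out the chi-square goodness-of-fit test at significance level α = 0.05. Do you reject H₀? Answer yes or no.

n = 62; E_i = n·p_i = [8.86, 17.71, 35.43]
χ² = (19−8.86)²/8.86 + (31−17.71)²/17.71 + (12−35.43)²/35.43 = 37.0726
df = 2
p-value (upper-tail) = 0.00000
At α=0.05: p < α → reject H₀

reject H₀: yes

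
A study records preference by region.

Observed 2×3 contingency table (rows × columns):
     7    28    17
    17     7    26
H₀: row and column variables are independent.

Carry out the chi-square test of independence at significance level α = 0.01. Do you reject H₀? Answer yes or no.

reject H₀: yes

Row totals [52, 50], col totals [24, 35, 43], n=102
χ² = (7−12.24)²/12.24 + (28−17.84)²/17.84 + (17−21.92)²/21.92 + (17−11.76)²/11.76 + (7−17.16)²/17.16 + (26−21.08)²/21.08 = 18.6183
df = 2
p-value (upper-tail) = 0.00009
At α=0.01: p < α → reject H₀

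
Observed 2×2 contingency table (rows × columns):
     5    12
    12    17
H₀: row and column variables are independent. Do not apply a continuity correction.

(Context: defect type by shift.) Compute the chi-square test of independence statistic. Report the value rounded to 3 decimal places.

test statistic = 0.659

Row totals [17, 29], col totals [17, 29], n=46
χ² = (5−6.28)²/6.28 + (12−10.72)²/10.72 + (12−10.72)²/10.72 + (17−18.28)²/18.28 = 0.6588
df = 1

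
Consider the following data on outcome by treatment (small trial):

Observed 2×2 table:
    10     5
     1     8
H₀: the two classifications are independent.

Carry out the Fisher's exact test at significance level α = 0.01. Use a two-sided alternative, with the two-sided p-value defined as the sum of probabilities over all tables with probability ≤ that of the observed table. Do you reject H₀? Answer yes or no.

Margins: r₁=15, r₂=9, c₁=11, c₂=13, n=24
p_obs = C(15,10)·C(9,1)/C(24,11); sum pmf over tables with pmf ≤ p_obs
p-value (two-sided) = 0.01306
At α=0.01: p ≥ α → fail to reject H₀

reject H₀: no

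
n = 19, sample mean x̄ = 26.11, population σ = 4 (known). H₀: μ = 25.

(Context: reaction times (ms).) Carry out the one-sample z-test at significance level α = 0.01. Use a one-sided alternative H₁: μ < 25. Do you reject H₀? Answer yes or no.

SE = σ/√n = 4/√19 = 0.9177
z = (x̄−μ₀)/SE = (26.11−25)/0.9177 = 1.2096
p-value (one-sided, H₁ less) = 0.88678
At α=0.01: p ≥ α → fail to reject H₀

reject H₀: no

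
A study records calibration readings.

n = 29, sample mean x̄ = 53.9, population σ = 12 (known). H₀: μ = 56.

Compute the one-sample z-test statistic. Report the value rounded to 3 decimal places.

SE = σ/√n = 12/√29 = 2.2283
z = (x̄−μ₀)/SE = (53.9−56)/2.2283 = -0.9424

test statistic = -0.942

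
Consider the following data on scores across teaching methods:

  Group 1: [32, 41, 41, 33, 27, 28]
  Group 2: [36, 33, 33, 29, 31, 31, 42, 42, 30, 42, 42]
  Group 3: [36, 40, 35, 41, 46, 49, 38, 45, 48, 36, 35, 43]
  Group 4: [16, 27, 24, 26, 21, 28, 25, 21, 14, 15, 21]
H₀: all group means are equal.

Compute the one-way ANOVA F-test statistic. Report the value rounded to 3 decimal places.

Group means [33.67, 35.55, 41.00, 21.64], grand mean 33.075
SSB = Σnᵢ(x̄ᵢ−x̄)² = 2262.169; SSW = ΣΣ(x−x̄ᵢ)² = 1012.606
MSB = 2262.169/3 = 754.0563; MSW = 1012.606/36 = 28.1279
F = MSB/MSW = 26.8081
df = (3, 36)

test statistic = 26.808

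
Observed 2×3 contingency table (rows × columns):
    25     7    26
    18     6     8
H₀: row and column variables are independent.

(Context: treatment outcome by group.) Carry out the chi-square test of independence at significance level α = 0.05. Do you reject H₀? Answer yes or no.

Row totals [58, 32], col totals [43, 13, 34], n=90
χ² = (25−27.71)²/27.71 + (7−8.38)²/8.38 + (26−21.91)²/21.91 + (18−15.29)²/15.29 + (6−4.62)²/4.62 + (8−12.09)²/12.09 = 3.5293
df = 2
p-value (upper-tail) = 0.17125
At α=0.05: p ≥ α → fail to reject H₀

reject H₀: no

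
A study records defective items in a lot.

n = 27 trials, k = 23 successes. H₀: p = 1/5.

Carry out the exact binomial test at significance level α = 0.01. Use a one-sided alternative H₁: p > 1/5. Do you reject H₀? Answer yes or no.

Exact binomial: n=27, k=23, p₀=1/5=0.2000
P(X≥23) from Σ C(n,i)·p₀^i·(1−p₀)^(n−i)
p-value (one-sided, H₁ greater) = 0.00000
At α=0.01: p < α → reject H₀

reject H₀: yes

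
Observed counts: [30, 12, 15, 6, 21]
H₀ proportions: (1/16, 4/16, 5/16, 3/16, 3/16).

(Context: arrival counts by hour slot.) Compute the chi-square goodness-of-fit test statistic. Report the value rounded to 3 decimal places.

test statistic = 133.143

n = 84; E_i = n·p_i = [5.25, 21.00, 26.25, 15.75, 15.75]
χ² = (30−5.25)²/5.25 + (12−21.00)²/21.00 + (15−26.25)²/26.25 + (6−15.75)²/15.75 + (21−15.75)²/15.75 = 133.1429
df = 4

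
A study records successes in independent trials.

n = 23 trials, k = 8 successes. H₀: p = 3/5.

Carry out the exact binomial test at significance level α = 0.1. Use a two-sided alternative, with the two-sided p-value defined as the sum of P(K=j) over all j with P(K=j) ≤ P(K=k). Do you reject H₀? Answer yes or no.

Exact binomial: n=23, k=8, p₀=3/5=0.6000
P(X=j) = C(n,j)·p₀^j·(1−p₀)^(n−j); p = Σ P(X=j) over j with P(X=j) ≤ P(X=8)
p-value (two-sided) = 0.01798
At α=0.1: p < α → reject H₀

reject H₀: yes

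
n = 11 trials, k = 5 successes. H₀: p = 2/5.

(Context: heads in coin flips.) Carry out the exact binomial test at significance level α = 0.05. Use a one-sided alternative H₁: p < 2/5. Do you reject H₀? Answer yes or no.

Exact binomial: n=11, k=5, p₀=2/5=0.4000
P(X≤5) from Σ C(n,i)·p₀^i·(1−p₀)^(n−i)
p-value (one-sided, H₁ less) = 0.75350
At α=0.05: p ≥ α → fail to reject H₀

reject H₀: no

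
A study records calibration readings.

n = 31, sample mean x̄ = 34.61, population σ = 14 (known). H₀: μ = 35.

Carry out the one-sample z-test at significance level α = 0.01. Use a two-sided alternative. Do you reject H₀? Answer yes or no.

SE = σ/√n = 14/√31 = 2.5145
z = (x̄−μ₀)/SE = (34.61−35)/2.5145 = -0.1551
p-value (two-sided) = 0.87674
At α=0.01: p ≥ α → fail to reject H₀

reject H₀: no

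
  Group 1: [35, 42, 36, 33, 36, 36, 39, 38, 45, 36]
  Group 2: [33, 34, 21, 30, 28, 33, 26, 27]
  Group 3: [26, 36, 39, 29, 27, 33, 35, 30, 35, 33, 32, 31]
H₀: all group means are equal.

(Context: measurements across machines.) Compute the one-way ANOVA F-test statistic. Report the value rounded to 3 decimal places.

Group means [37.60, 29.00, 32.17], grand mean 33.133
SSB = Σnᵢ(x̄ᵢ−x̄)² = 347.400; SSW = ΣΣ(x−x̄ᵢ)² = 410.067
MSB = 347.400/2 = 173.7000; MSW = 410.067/27 = 15.1877
F = MSB/MSW = 11.4369
df = (2, 27)

test statistic = 11.437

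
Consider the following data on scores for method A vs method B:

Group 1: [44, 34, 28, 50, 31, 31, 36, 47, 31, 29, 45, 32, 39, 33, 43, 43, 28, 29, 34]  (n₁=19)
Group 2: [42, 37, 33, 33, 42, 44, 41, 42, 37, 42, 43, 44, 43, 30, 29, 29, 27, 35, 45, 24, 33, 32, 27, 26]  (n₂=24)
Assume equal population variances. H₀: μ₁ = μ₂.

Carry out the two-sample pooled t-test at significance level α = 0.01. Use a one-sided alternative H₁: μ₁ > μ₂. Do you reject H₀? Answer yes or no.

x̄₁=36.158, s₁=7.081, n₁=19
x̄₂=35.833, s₂=6.793, n₂=24
s_p² = [18·7.081² + 23·6.793²]/41 = 47.8990
SE = √(s_p²·(1/19+1/24)) = 2.1253
t = (36.158−35.833)/2.1253 = 0.1527
df = 41
p-value (one-sided, H₁ greater) = 0.43969
At α=0.01: p ≥ α → fail to reject H₀

reject H₀: no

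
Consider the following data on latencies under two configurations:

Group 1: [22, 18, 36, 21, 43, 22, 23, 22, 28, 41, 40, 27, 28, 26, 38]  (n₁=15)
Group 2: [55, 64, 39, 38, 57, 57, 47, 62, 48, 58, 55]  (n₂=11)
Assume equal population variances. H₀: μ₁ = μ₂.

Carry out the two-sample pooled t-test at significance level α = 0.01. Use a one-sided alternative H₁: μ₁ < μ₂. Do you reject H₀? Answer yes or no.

reject H₀: yes

x̄₁=29.000, s₁=8.341, n₁=15
x̄₂=52.727, s₂=8.650, n₂=11
s_p² = [14·8.341² + 10·8.650²]/24 = 71.7576
SE = √(s_p²·(1/15+1/11)) = 3.3626
t = (29.000−52.727)/3.3626 = -7.0562
df = 24
p-value (one-sided, H₁ less) = 0.00000
At α=0.01: p < α → reject H₀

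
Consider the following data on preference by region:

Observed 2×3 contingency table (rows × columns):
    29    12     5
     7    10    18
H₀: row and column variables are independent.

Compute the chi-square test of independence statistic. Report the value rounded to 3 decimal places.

Row totals [46, 35], col totals [36, 22, 23], n=81
χ² = (29−20.44)²/20.44 + (12−12.49)²/12.49 + (5−13.06)²/13.06 + (7−15.56)²/15.56 + (10−9.51)²/9.51 + (18−9.94)²/9.94 = 19.8463
df = 2

test statistic = 19.846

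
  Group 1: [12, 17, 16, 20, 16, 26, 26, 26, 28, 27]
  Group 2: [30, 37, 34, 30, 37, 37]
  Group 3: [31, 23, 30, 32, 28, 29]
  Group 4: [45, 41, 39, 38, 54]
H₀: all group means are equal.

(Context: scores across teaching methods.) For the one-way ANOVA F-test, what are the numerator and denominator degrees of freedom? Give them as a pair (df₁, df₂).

degrees of freedom = [3, 23]

k = 4 groups, N = 27 total
df = (k−1, N−k) = (4−1, 27−4) = (3, 23)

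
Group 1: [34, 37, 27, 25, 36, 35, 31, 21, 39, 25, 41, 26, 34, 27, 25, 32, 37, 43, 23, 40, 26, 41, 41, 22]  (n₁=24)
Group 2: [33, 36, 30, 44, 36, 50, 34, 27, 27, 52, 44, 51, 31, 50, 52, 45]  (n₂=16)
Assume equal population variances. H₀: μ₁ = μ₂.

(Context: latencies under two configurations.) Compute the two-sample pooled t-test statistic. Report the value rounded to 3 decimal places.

x̄₁=32.000, s₁=7.016, n₁=24
x̄₂=40.125, s₂=9.316, n₂=16
s_p² = [23·7.016² + 15·9.316²]/38 = 64.0461
SE = √(s_p²·(1/24+1/16)) = 2.5829
t = (32.000−40.125)/2.5829 = -3.1457
df = 38

test statistic = -3.146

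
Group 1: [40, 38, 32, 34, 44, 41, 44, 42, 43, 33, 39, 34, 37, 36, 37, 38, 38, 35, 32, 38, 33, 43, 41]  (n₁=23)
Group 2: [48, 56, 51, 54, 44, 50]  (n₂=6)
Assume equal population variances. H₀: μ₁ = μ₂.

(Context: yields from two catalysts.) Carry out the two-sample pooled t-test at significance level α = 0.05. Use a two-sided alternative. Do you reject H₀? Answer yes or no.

reject H₀: yes

x̄₁=37.913, s₁=3.872, n₁=23
x̄₂=50.500, s₂=4.278, n₂=6
s_p² = [22·3.872² + 5·4.278²]/27 = 15.6047
SE = √(s_p²·(1/23+1/6)) = 1.8109
t = (37.913−50.500)/1.8109 = -6.9508
df = 27
p-value (two-sided) = 0.00000
At α=0.05: p < α → reject H₀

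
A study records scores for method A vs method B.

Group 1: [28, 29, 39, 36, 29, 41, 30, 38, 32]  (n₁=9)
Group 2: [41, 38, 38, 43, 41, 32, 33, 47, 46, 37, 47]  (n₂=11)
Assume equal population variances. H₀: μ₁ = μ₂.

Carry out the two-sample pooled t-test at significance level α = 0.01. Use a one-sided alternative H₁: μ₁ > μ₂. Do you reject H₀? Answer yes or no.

reject H₀: no

x̄₁=33.556, s₁=4.978, n₁=9
x̄₂=40.273, s₂=5.236, n₂=11
s_p² = [8·4.978² + 10·5.236²]/18 = 26.2447
SE = √(s_p²·(1/9+1/11)) = 2.3026
t = (33.556−40.273)/2.3026 = -2.9172
df = 18
p-value (one-sided, H₁ greater) = 0.99540
At α=0.01: p ≥ α → fail to reject H₀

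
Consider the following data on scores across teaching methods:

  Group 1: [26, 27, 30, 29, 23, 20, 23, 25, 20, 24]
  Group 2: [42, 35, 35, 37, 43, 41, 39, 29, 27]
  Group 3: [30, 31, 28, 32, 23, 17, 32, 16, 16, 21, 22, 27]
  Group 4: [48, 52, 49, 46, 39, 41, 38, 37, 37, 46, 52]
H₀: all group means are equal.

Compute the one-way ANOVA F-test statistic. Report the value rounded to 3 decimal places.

test statistic = 33.533

Group means [24.70, 36.44, 24.58, 44.09], grand mean 32.262
SSB = Σnᵢ(x̄ᵢ−x̄)² = 2975.971; SSW = ΣΣ(x−x̄ᵢ)² = 1124.148
MSB = 2975.971/3 = 991.9904; MSW = 1124.148/38 = 29.5828
F = MSB/MSW = 33.5326
df = (3, 38)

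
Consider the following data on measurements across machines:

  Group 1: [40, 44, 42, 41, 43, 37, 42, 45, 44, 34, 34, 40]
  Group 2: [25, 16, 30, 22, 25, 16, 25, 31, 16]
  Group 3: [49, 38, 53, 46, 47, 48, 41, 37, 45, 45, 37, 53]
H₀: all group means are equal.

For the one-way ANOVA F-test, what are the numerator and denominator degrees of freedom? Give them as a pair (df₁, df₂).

k = 3 groups, N = 33 total
df = (k−1, N−k) = (3−1, 33−3) = (2, 30)

degrees of freedom = [2, 30]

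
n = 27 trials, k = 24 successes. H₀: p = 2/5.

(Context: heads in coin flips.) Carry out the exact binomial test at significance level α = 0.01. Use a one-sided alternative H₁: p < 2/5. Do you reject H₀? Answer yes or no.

reject H₀: no

Exact binomial: n=27, k=24, p₀=2/5=0.4000
P(X≤24) from Σ C(n,i)·p₀^i·(1−p₀)^(n−i)
p-value (one-sided, H₁ less) = 1.00000
At α=0.01: p ≥ α → fail to reject H₀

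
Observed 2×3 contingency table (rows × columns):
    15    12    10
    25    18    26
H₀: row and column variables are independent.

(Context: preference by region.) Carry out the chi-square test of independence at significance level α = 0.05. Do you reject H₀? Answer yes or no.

Row totals [37, 69], col totals [40, 30, 36], n=106
χ² = (15−13.96)²/13.96 + (12−10.47)²/10.47 + (10−12.57)²/12.57 + (25−26.04)²/26.04 + (18−19.53)²/19.53 + (26−23.43)²/23.43 = 1.2661
df = 2
p-value (upper-tail) = 0.53096
At α=0.05: p ≥ α → fail to reject H₀

reject H₀: no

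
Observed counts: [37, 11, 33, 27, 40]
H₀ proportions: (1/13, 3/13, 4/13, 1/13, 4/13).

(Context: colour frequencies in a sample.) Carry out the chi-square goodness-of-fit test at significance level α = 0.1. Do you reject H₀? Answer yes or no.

n = 148; E_i = n·p_i = [11.38, 34.15, 45.54, 11.38, 45.54]
χ² = (37−11.38)²/11.38 + (11−34.15)²/34.15 + (33−45.54)²/45.54 + (27−11.38)²/11.38 + (40−45.54)²/45.54 = 98.8756
df = 4
p-value (upper-tail) = 0.00000
At α=0.1: p < α → reject H₀

reject H₀: yes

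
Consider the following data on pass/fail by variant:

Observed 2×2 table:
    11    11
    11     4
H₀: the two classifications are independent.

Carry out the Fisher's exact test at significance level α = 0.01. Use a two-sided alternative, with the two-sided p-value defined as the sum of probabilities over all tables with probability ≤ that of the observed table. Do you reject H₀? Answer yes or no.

Margins: r₁=22, r₂=15, c₁=22, c₂=15, n=37
p_obs = C(22,11)·C(15,11)/C(37,22); sum pmf over tables with pmf ≤ p_obs
p-value (two-sided) = 0.18983
At α=0.01: p ≥ α → fail to reject H₀

reject H₀: no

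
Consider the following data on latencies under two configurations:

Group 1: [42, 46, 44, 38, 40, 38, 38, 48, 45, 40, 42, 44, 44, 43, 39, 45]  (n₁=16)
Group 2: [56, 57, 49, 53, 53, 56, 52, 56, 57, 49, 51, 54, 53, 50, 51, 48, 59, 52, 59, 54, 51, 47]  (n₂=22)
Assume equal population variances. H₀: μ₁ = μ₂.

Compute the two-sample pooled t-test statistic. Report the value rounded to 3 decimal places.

x̄₁=42.250, s₁=3.130, n₁=16
x̄₂=53.045, s₂=3.443, n₂=22
s_p² = [15·3.130² + 21·3.443²]/36 = 10.9987
SE = √(s_p²·(1/16+1/22)) = 1.0897
t = (42.250−53.045)/1.0897 = -9.9072
df = 36

test statistic = -9.907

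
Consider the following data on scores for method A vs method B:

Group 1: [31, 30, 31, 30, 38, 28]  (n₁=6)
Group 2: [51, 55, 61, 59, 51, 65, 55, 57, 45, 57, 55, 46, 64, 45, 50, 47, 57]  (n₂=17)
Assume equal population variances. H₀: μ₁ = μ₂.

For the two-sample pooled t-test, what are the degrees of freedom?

degrees of freedom = 21

df = n₁ + n₂ − 2 = 6 + 17 − 2 = 21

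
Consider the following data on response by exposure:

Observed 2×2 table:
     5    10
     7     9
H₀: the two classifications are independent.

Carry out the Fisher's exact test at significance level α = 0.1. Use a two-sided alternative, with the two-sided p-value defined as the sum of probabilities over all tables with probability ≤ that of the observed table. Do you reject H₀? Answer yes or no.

reject H₀: no

Margins: r₁=15, r₂=16, c₁=12, c₂=19, n=31
p_obs = C(15,5)·C(16,7)/C(31,12); sum pmf over tables with pmf ≤ p_obs
p-value (two-sided) = 0.71599
At α=0.1: p ≥ α → fail to reject H₀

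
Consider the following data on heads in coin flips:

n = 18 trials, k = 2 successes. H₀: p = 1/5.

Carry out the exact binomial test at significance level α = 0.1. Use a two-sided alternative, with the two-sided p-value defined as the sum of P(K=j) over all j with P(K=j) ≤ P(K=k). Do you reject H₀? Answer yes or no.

Exact binomial: n=18, k=2, p₀=1/5=0.2000
P(X=j) = C(n,j)·p₀^j·(1−p₀)^(n−j); p = Σ P(X=j) over j with P(X=j) ≤ P(X=2)
p-value (two-sided) = 0.55499
At α=0.1: p ≥ α → fail to reject H₀

reject H₀: no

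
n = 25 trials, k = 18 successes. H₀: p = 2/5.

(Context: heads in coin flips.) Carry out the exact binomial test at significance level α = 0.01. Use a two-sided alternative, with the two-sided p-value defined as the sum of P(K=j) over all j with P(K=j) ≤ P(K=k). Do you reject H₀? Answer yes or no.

Exact binomial: n=25, k=18, p₀=2/5=0.4000
P(X=j) = C(n,j)·p₀^j·(1−p₀)^(n−j); p = Σ P(X=j) over j with P(X=j) ≤ P(X=18)
p-value (two-sided) = 0.00163
At α=0.01: p < α → reject H₀

reject H₀: yes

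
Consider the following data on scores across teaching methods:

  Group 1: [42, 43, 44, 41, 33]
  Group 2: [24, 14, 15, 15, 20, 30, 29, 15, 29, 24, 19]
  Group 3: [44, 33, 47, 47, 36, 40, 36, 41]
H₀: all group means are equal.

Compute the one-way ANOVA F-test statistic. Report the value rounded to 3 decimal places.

test statistic = 35.217

Group means [40.60, 21.27, 40.50], grand mean 31.708
SSB = Σnᵢ(x̄ᵢ−x̄)² = 2211.577; SSW = ΣΣ(x−x̄ᵢ)² = 659.382
MSB = 2211.577/2 = 1105.7883; MSW = 659.382/21 = 31.3991
F = MSB/MSW = 35.2172
df = (2, 21)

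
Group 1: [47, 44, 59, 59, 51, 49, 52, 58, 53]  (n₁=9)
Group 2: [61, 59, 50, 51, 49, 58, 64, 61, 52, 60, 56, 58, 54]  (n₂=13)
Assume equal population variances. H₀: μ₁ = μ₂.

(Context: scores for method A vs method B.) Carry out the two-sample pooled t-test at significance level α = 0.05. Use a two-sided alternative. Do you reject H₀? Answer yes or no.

x̄₁=52.444, s₁=5.388, n₁=9
x̄₂=56.385, s₂=4.788, n₂=13
s_p² = [8·5.388² + 12·4.788²]/20 = 25.3650
SE = √(s_p²·(1/9+1/13)) = 2.1839
t = (52.444−56.385)/2.1839 = -1.8042
df = 20
p-value (two-sided) = 0.08629
At α=0.05: p ≥ α → fail to reject H₀

reject H₀: no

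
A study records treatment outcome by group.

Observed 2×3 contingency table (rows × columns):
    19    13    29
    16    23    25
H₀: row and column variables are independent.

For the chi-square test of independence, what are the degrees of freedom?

degrees of freedom = 2

df = (r−1)(c−1) = (2−1)·(3−1) = 2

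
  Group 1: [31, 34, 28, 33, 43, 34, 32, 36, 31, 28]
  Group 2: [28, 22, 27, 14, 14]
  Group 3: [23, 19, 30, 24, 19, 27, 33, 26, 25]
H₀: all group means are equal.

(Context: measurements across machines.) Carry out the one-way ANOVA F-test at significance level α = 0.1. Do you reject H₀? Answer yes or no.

Group means [33.00, 21.00, 25.11], grand mean 27.542
SSB = Σnᵢ(x̄ᵢ−x̄)² = 565.069; SSW = ΣΣ(x−x̄ᵢ)² = 524.889
MSB = 565.069/2 = 282.5347; MSW = 524.889/21 = 24.9947
F = MSB/MSW = 11.3038
df = (2, 21)
p-value (upper-tail) = 0.00047
At α=0.1: p < α → reject H₀

reject H₀: yes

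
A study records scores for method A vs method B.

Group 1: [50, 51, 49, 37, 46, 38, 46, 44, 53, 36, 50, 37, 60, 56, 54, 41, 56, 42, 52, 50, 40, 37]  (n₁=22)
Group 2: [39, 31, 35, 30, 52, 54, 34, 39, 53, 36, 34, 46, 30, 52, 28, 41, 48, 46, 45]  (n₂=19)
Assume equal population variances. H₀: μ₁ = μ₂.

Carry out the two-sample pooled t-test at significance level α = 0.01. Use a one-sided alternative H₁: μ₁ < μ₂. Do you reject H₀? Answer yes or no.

x̄₁=46.591, s₁=7.262, n₁=22
x̄₂=40.684, s₂=8.648, n₂=19
s_p² = [21·7.262² + 18·8.648²]/39 = 62.9083
SE = √(s_p²·(1/22+1/19)) = 2.4840
t = (46.591−40.684)/2.4840 = 2.3779
df = 39
p-value (one-sided, H₁ less) = 0.98879
At α=0.01: p ≥ α → fail to reject H₀

reject H₀: no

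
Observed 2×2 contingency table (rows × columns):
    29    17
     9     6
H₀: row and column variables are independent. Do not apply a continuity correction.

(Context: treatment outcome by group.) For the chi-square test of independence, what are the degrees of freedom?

df = (r−1)(c−1) = (2−1)·(2−1) = 1

degrees of freedom = 1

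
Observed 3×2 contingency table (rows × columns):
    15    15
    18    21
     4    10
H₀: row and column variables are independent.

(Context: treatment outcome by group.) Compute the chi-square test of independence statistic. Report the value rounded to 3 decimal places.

test statistic = 1.848

Row totals [30, 39, 14], col totals [37, 46], n=83
χ² = (15−13.37)²/13.37 + (15−16.63)²/16.63 + (18−17.39)²/17.39 + (21−21.61)²/21.61 + (4−6.24)²/6.24 + (10−7.76)²/7.76 = 1.8480
df = 2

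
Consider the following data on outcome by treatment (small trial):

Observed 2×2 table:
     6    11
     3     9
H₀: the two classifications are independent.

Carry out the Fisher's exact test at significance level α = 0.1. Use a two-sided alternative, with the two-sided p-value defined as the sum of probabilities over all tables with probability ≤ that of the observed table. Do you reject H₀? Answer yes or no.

Margins: r₁=17, r₂=12, c₁=9, c₂=20, n=29
p_obs = C(17,6)·C(12,3)/C(29,9); sum pmf over tables with pmf ≤ p_obs
p-value (two-sided) = 0.69415
At α=0.1: p ≥ α → fail to reject H₀

reject H₀: no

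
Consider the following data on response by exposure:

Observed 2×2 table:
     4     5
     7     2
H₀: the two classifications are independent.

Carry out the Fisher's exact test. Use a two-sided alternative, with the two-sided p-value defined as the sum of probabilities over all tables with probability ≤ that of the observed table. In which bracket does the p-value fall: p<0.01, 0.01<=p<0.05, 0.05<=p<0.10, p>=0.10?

Margins: r₁=9, r₂=9, c₁=11, c₂=7, n=18
p_obs = C(9,4)·C(9,7)/C(18,11); sum pmf over tables with pmf ≤ p_obs
p-value (two-sided) = 0.33484
→ bracket: p>=0.10

p-value bracket: p>=0.10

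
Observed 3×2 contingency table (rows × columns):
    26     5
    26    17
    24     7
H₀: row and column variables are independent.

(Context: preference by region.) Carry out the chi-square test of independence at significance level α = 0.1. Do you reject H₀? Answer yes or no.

reject H₀: yes

Row totals [31, 43, 31], col totals [76, 29], n=105
χ² = (26−22.44)²/22.44 + (5−8.56)²/8.56 + (26−31.12)²/31.12 + (17−11.88)²/11.88 + (24−22.44)²/22.44 + (7−8.56)²/8.56 = 5.4950
df = 2
p-value (upper-tail) = 0.06409
At α=0.1: p < α → reject H₀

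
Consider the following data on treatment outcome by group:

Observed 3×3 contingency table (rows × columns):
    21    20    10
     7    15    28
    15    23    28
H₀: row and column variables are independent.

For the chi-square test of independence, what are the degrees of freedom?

df = (r−1)(c−1) = (3−1)·(3−1) = 4

degrees of freedom = 4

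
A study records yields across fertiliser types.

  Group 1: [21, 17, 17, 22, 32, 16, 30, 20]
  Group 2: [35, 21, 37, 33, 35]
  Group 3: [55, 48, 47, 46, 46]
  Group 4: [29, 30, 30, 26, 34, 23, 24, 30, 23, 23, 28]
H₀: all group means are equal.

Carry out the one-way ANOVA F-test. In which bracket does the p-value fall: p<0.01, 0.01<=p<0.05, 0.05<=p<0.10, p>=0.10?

Group means [21.88, 32.20, 48.40, 27.27], grand mean 30.276
SSB = Σnᵢ(x̄ᵢ−x̄)² = 2324.736; SSW = ΣΣ(x−x̄ᵢ)² = 615.057
MSB = 2324.736/3 = 774.9121; MSW = 615.057/25 = 24.6023
F = MSB/MSW = 31.4976
df = (3, 25)
p-value (upper-tail) = 0.00000
→ bracket: p<0.01

p-value bracket: p<0.01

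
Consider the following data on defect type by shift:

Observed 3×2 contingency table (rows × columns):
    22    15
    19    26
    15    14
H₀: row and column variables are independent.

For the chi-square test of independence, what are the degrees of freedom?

df = (r−1)(c−1) = (3−1)·(2−1) = 2

degrees of freedom = 2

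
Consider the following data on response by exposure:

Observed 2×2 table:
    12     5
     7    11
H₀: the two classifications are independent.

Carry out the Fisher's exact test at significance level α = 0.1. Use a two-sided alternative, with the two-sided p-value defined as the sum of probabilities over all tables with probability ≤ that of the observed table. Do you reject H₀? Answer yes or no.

Margins: r₁=17, r₂=18, c₁=19, c₂=16, n=35
p_obs = C(17,12)·C(18,7)/C(35,19); sum pmf over tables with pmf ≤ p_obs
p-value (two-sided) = 0.09222
At α=0.1: p < α → reject H₀

reject H₀: yes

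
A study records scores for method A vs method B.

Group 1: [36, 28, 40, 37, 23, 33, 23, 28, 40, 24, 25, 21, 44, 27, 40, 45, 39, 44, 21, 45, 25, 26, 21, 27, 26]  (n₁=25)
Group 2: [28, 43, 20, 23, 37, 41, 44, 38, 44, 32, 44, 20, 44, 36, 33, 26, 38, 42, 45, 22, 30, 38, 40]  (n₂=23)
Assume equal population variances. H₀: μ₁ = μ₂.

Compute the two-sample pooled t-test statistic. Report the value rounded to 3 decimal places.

x̄₁=31.520, s₁=8.525, n₁=25
x̄₂=35.130, s₂=8.422, n₂=23
s_p² = [24·8.525² + 22·8.422²]/46 = 71.8445
SE = √(s_p²·(1/25+1/23)) = 2.4490
t = (31.520−35.130)/2.4490 = -1.4743
df = 46

test statistic = -1.474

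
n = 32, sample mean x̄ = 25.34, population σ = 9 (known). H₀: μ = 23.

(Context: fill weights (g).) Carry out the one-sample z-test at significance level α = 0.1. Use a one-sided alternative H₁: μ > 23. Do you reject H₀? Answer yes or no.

reject H₀: yes

SE = σ/√n = 9/√32 = 1.5910
z = (x̄−μ₀)/SE = (25.34−23)/1.5910 = 1.4708
p-value (one-sided, H₁ greater) = 0.07068
At α=0.1: p < α → reject H₀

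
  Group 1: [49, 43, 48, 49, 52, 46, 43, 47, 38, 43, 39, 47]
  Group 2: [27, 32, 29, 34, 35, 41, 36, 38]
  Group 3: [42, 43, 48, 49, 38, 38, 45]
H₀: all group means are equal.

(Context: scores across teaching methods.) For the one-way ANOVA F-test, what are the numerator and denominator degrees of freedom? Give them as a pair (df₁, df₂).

degrees of freedom = [2, 24]

k = 3 groups, N = 27 total
df = (k−1, N−k) = (3−1, 27−3) = (2, 24)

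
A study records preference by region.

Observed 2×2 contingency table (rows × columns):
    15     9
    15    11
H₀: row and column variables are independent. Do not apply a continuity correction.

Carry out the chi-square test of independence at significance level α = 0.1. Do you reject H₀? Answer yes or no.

reject H₀: no

Row totals [24, 26], col totals [30, 20], n=50
χ² = (15−14.40)²/14.40 + (9−9.60)²/9.60 + (15−15.60)²/15.60 + (11−10.40)²/10.40 = 0.1202
df = 1
p-value (upper-tail) = 0.72883
At α=0.1: p ≥ α → fail to reject H₀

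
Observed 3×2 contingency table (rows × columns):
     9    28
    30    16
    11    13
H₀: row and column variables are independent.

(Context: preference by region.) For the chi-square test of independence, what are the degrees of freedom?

df = (r−1)(c−1) = (3−1)·(2−1) = 2

degrees of freedom = 2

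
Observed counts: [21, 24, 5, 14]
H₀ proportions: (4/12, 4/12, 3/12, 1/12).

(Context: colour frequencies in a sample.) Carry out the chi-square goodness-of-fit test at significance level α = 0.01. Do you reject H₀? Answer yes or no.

reject H₀: yes

n = 64; E_i = n·p_i = [21.33, 21.33, 16.00, 5.33]
χ² = (21−21.33)²/21.33 + (24−21.33)²/21.33 + (5−16.00)²/16.00 + (14−5.33)²/5.33 = 21.9844
df = 3
p-value (upper-tail) = 0.00007
At α=0.01: p < α → reject H₀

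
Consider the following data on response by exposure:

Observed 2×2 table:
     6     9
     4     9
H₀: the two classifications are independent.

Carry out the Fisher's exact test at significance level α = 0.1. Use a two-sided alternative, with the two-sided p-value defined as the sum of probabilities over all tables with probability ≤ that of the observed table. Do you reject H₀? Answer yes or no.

reject H₀: no

Margins: r₁=15, r₂=13, c₁=10, c₂=18, n=28
p_obs = C(15,6)·C(13,4)/C(28,10); sum pmf over tables with pmf ≤ p_obs
p-value (two-sided) = 0.70549
At α=0.1: p ≥ α → fail to reject H₀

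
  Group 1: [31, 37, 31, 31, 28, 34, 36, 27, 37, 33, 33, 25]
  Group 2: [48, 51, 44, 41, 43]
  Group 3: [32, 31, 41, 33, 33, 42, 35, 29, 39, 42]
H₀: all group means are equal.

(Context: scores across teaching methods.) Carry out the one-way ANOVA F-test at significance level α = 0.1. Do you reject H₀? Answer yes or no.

reject H₀: yes

Group means [31.92, 45.40, 35.70], grand mean 35.815
SSB = Σnᵢ(x̄ᵢ−x̄)² = 641.857; SSW = ΣΣ(x−x̄ᵢ)² = 444.217
MSB = 641.857/2 = 320.9287; MSW = 444.217/24 = 18.5090
F = MSB/MSW = 17.3390
df = (2, 24)
p-value (upper-tail) = 0.00002
At α=0.1: p < α → reject H₀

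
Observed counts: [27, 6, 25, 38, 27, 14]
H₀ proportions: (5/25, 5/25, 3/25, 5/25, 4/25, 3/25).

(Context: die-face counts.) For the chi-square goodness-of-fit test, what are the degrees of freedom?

degrees of freedom = 5

df = k − 1 = 6 − 1 = 5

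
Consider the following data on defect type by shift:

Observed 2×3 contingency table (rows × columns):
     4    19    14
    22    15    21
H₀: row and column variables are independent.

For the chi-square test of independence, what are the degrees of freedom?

degrees of freedom = 2

df = (r−1)(c−1) = (2−1)·(3−1) = 2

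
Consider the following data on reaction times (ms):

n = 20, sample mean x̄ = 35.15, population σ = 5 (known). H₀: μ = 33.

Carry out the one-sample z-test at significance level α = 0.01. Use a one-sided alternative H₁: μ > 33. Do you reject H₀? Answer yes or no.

reject H₀: no

SE = σ/√n = 5/√20 = 1.1180
z = (x̄−μ₀)/SE = (35.15−33)/1.1180 = 1.9230
p-value (one-sided, H₁ greater) = 0.02724
At α=0.01: p ≥ α → fail to reject H₀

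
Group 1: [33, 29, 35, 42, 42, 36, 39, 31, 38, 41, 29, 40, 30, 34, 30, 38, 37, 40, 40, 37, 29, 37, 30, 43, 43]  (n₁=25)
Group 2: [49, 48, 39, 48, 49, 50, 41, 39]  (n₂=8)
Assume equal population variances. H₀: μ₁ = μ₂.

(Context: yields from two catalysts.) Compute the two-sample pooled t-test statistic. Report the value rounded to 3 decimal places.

x̄₁=36.120, s₁=4.816, n₁=25
x̄₂=45.375, s₂=4.809, n₂=8
s_p² = [24·4.816² + 7·4.809²]/31 = 23.1779
SE = √(s_p²·(1/25+1/8)) = 1.9556
t = (36.120−45.375)/1.9556 = -4.7326
df = 31

test statistic = -4.733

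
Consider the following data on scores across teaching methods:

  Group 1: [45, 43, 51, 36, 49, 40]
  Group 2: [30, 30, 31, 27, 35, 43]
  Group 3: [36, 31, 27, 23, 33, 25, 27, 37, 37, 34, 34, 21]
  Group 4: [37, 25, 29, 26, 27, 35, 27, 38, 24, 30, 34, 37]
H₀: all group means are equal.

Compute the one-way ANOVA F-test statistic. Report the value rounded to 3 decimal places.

test statistic = 9.663

Group means [44.00, 32.67, 30.42, 30.75], grand mean 33.167
SSB = Σnᵢ(x̄ᵢ−x̄)² = 866.500; SSW = ΣΣ(x−x̄ᵢ)² = 956.500
MSB = 866.500/3 = 288.8333; MSW = 956.500/32 = 29.8906
F = MSB/MSW = 9.6630
df = (3, 32)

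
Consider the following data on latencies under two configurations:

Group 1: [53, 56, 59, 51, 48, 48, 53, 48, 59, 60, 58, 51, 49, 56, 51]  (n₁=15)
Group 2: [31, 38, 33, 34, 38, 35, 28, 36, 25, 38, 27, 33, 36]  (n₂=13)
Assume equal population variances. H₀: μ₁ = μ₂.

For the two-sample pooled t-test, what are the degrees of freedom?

degrees of freedom = 26

df = n₁ + n₂ − 2 = 15 + 13 − 2 = 26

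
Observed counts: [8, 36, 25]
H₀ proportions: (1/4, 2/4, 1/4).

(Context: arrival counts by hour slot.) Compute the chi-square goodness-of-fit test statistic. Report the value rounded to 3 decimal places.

n = 69; E_i = n·p_i = [17.25, 34.50, 17.25]
χ² = (8−17.25)²/17.25 + (36−34.50)²/34.50 + (25−17.25)²/17.25 = 8.5072
df = 2

test statistic = 8.507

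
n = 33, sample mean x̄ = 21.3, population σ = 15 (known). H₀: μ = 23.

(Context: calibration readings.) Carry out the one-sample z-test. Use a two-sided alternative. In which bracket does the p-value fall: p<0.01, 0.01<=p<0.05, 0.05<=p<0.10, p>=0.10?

p-value bracket: p>=0.10

SE = σ/√n = 15/√33 = 2.6112
z = (x̄−μ₀)/SE = (21.3−23)/2.6112 = -0.6511
p-value (two-sided) = 0.51501
→ bracket: p>=0.10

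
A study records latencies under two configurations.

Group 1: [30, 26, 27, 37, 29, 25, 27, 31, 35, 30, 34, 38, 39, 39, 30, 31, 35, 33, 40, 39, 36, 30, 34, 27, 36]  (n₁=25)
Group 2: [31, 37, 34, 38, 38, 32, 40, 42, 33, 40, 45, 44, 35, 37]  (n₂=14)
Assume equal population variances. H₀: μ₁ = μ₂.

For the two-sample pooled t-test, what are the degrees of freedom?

df = n₁ + n₂ − 2 = 25 + 14 − 2 = 37

degrees of freedom = 37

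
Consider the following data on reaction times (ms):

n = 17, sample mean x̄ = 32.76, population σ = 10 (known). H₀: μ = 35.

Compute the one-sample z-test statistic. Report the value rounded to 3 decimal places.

SE = σ/√n = 10/√17 = 2.4254
z = (x̄−μ₀)/SE = (32.76−35)/2.4254 = -0.9236

test statistic = -0.924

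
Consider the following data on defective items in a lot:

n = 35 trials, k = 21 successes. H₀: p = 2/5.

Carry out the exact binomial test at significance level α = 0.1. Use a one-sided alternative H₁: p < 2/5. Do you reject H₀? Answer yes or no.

Exact binomial: n=35, k=21, p₀=2/5=0.4000
P(X≤21) from Σ C(n,i)·p₀^i·(1−p₀)^(n−i)
p-value (one-sided, H₁ less) = 0.99474
At α=0.1: p ≥ α → fail to reject H₀

reject H₀: no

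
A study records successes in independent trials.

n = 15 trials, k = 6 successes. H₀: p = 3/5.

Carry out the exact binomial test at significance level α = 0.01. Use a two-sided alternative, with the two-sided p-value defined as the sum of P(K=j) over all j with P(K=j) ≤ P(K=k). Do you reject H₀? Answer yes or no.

Exact binomial: n=15, k=6, p₀=3/5=0.6000
P(X=j) = C(n,j)·p₀^j·(1−p₀)^(n−j); p = Σ P(X=j) over j with P(X=j) ≤ P(X=6)
p-value (two-sided) = 0.12216
At α=0.01: p ≥ α → fail to reject H₀

reject H₀: no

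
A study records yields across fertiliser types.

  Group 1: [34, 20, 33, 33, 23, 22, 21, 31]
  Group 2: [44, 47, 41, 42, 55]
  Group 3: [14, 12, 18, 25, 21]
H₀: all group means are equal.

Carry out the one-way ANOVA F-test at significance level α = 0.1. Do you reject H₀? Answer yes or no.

Group means [27.12, 45.80, 18.00], grand mean 29.778
SSB = Σnᵢ(x̄ᵢ−x̄)² = 2033.436; SSW = ΣΣ(x−x̄ᵢ)² = 499.675
MSB = 2033.436/2 = 1016.7181; MSW = 499.675/15 = 33.3117
F = MSB/MSW = 30.5214
df = (2, 15)
p-value (upper-tail) = 0.00001
At α=0.1: p < α → reject H₀

reject H₀: yes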